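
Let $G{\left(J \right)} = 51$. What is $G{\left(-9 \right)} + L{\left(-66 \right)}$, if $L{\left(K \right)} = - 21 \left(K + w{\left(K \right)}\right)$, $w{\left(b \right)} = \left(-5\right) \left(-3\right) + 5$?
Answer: $1017$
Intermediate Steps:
$w{\left(b \right)} = 20$ ($w{\left(b \right)} = 15 + 5 = 20$)
$L{\left(K \right)} = -420 - 21 K$ ($L{\left(K \right)} = - 21 \left(K + 20\right) = - 21 \left(20 + K\right) = -420 - 21 K$)
$G{\left(-9 \right)} + L{\left(-66 \right)} = 51 - -966 = 51 + \left(-420 + 1386\right) = 51 + 966 = 1017$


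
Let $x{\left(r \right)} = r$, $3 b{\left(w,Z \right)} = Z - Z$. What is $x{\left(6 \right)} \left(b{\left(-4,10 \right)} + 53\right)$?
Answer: $318$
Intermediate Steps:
$b{\left(w,Z \right)} = 0$ ($b{\left(w,Z \right)} = \frac{Z - Z}{3} = \frac{1}{3} \cdot 0 = 0$)
$x{\left(6 \right)} \left(b{\left(-4,10 \right)} + 53\right) = 6 \left(0 + 53\right) = 6 \cdot 53 = 318$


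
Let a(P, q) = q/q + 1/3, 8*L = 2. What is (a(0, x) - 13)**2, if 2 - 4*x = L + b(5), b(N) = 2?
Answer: 1225/9 ≈ 136.11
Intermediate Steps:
L = 1/4 (L = (1/8)*2 = 1/4 ≈ 0.25000)
x = -1/16 (x = 1/2 - (1/4 + 2)/4 = 1/2 - 1/4*9/4 = 1/2 - 9/16 = -1/16 ≈ -0.062500)
a(P, q) = 4/3 (a(P, q) = 1 + 1*(1/3) = 1 + 1/3 = 4/3)
(a(0, x) - 13)**2 = (4/3 - 13)**2 = (-35/3)**2 = 1225/9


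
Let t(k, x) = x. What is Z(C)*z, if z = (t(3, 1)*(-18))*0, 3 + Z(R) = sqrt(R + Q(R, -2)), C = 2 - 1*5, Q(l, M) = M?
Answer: 0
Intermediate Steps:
C = -3 (C = 2 - 5 = -3)
Z(R) = -3 + sqrt(-2 + R) (Z(R) = -3 + sqrt(R - 2) = -3 + sqrt(-2 + R))
z = 0 (z = (1*(-18))*0 = -18*0 = 0)
Z(C)*z = (-3 + sqrt(-2 - 3))*0 = (-3 + sqrt(-5))*0 = (-3 + I*sqrt(5))*0 = 0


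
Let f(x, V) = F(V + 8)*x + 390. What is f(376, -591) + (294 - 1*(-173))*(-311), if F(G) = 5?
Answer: -142967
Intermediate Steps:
f(x, V) = 390 + 5*x (f(x, V) = 5*x + 390 = 390 + 5*x)
f(376, -591) + (294 - 1*(-173))*(-311) = (390 + 5*376) + (294 - 1*(-173))*(-311) = (390 + 1880) + (294 + 173)*(-311) = 2270 + 467*(-311) = 2270 - 145237 = -142967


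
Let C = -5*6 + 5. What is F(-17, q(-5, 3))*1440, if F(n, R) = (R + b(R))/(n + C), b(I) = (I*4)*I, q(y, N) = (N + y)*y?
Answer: -98400/7 ≈ -14057.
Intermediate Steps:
q(y, N) = y*(N + y)
C = -25 (C = -30 + 5 = -25)
b(I) = 4*I**2 (b(I) = (4*I)*I = 4*I**2)
F(n, R) = (R + 4*R**2)/(-25 + n) (F(n, R) = (R + 4*R**2)/(n - 25) = (R + 4*R**2)/(-25 + n))
F(-17, q(-5, 3))*1440 = ((-5*(3 - 5))*(1 + 4*(-5*(3 - 5)))/(-25 - 17))*1440 = (-5*(-2)*(1 + 4*(-5*(-2)))/(-42))*1440 = (10*(-1/42)*(1 + 4*10))*1440 = (10*(-1/42)*(1 + 40))*1440 = (10*(-1/42)*41)*1440 = -205/21*1440 = -98400/7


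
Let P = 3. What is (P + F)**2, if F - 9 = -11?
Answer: 1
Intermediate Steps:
F = -2 (F = 9 - 11 = -2)
(P + F)**2 = (3 - 2)**2 = 1**2 = 1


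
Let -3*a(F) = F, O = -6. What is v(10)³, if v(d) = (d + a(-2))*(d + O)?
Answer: 2097152/27 ≈ 77672.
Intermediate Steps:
a(F) = -F/3
v(d) = (-6 + d)*(⅔ + d) (v(d) = (d - ⅓*(-2))*(d - 6) = (d + ⅔)*(-6 + d) = (⅔ + d)*(-6 + d) = (-6 + d)*(⅔ + d))
v(10)³ = (-4 + 10² - 16/3*10)³ = (-4 + 100 - 160/3)³ = (128/3)³ = 2097152/27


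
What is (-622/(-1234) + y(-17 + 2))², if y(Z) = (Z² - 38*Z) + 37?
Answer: 263841459025/380689 ≈ 6.9306e+5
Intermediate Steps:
y(Z) = 37 + Z² - 38*Z
(-622/(-1234) + y(-17 + 2))² = (-622/(-1234) + (37 + (-17 + 2)² - 38*(-17 + 2)))² = (-622*(-1/1234) + (37 + (-15)² - 38*(-15)))² = (311/617 + (37 + 225 + 570))² = (311/617 + 832)² = (513655/617)² = 263841459025/380689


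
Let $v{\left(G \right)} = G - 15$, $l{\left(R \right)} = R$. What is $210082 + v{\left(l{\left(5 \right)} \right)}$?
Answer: $210072$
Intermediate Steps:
$v{\left(G \right)} = -15 + G$ ($v{\left(G \right)} = G - 15 = -15 + G$)
$210082 + v{\left(l{\left(5 \right)} \right)} = 210082 + \left(-15 + 5\right) = 210082 - 10 = 210072$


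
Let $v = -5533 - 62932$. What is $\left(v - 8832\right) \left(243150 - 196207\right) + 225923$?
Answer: $-3628327148$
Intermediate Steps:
$v = -68465$ ($v = -5533 - 62932 = -68465$)
$\left(v - 8832\right) \left(243150 - 196207\right) + 225923 = \left(-68465 - 8832\right) \left(243150 - 196207\right) + 225923 = \left(-77297\right) 46943 + 225923 = -3628553071 + 225923 = -3628327148$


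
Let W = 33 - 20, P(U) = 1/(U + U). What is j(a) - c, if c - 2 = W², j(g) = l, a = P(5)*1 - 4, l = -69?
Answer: -240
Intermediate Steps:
P(U) = 1/(2*U)
a = -39/10 (a = ((½)/5)*1 - 4 = ((½)*(⅕))*1 - 4 = (⅒)*1 - 4 = ⅒ - 4 = -39/10 ≈ -3.9000)
W = 13
j(g) = -69
c = 171 (c = 2 + 13² = 2 + 169 = 171)
j(a) - c = -69 - 1*171 = -69 - 171 = -240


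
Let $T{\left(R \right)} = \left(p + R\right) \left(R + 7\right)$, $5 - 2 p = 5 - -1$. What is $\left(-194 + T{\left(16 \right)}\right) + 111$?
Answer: $\frac{547}{2} \approx 273.5$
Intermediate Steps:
$p = - \frac{1}{2}$ ($p = \frac{5}{2} - \frac{5 - -1}{2} = \frac{5}{2} - \frac{5 + 1}{2} = \frac{5}{2} - 3 = - \frac{1}{2} \approx -0.5$)
$T{\left(R \right)} = \left(7 + R\right) \left(- \frac{1}{2} + R\right)$ ($T{\left(R \right)} = \left(- \frac{1}{2} + R\right) \left(R + 7\right) = \left(- \frac{1}{2} + R\right) \left(7 + R\right) = \left(7 + R\right) \left(- \frac{1}{2} + R\right)$)
$\left(-194 + T{\left(16 \right)}\right) + 111 = \left(-194 + \left(- \frac{7}{2} + 16^{2} + \frac{13}{2} \cdot 16\right)\right) + 111 = \left(-194 + \left(- \frac{7}{2} + 256 + 104\right)\right) + 111 = \left(-194 + \frac{713}{2}\right) + 111 = \frac{325}{2} + 111 = \frac{547}{2}$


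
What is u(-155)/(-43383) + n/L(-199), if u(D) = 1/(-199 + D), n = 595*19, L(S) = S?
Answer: -173617464311/3056158818 ≈ -56.809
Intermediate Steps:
n = 11305
u(-155)/(-43383) + n/L(-199) = 1/(-199 - 155*(-43383)) + 11305/(-199) = -1/43383/(-354) + 11305*(-1/199) = -1/354*(-1/43383) - 11305/199 = 1/15357582 - 11305/199 = -173617464311/3056158818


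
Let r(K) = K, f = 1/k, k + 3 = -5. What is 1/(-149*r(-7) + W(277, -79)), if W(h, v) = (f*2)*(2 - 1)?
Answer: 4/4171 ≈ 0.00095900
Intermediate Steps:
k = -8 (k = -3 - 5 = -8)
f = -⅛ (f = 1/(-8) = 1*(-⅛) = -⅛ ≈ -0.12500)
W(h, v) = -¼ (W(h, v) = (-⅛*2)*(2 - 1) = -¼*1 = -¼)
1/(-149*r(-7) + W(277, -79)) = 1/(-149*(-7) - ¼) = 1/(1043 - ¼) = 1/(4171/4) = 4/4171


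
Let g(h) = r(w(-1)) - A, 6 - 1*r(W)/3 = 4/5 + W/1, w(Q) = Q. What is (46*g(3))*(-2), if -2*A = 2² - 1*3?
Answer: -8786/5 ≈ -1757.2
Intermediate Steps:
r(W) = 78/5 - 3*W (r(W) = 18 - 3*(4/5 + W/1) = 18 - 3*(4*(⅕) + W*1) = 18 - 3*(⅘ + W) = 18 + (-12/5 - 3*W) = 78/5 - 3*W)
A = -½ (A = -(2² - 1*3)/2 = -(4 - 3)/2 = -½*1 = -½ ≈ -0.50000)
g(h) = 191/10 (g(h) = (78/5 - 3*(-1)) - 1*(-½) = (78/5 + 3) + ½ = 93/5 + ½ = 191/10)
(46*g(3))*(-2) = (46*(191/10))*(-2) = (4393/5)*(-2) = -8786/5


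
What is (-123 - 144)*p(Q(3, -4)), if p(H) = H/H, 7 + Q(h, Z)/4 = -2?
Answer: -267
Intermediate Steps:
Q(h, Z) = -36 (Q(h, Z) = -28 + 4*(-2) = -28 - 8 = -36)
p(H) = 1
(-123 - 144)*p(Q(3, -4)) = (-123 - 144)*1 = -267*1 = -267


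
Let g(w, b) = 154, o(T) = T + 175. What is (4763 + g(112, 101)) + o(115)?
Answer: 5207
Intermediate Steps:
o(T) = 175 + T
(4763 + g(112, 101)) + o(115) = (4763 + 154) + (175 + 115) = 4917 + 290 = 5207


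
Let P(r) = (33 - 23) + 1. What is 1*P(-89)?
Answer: 11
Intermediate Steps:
P(r) = 11 (P(r) = 10 + 1 = 11)
1*P(-89) = 1*11 = 11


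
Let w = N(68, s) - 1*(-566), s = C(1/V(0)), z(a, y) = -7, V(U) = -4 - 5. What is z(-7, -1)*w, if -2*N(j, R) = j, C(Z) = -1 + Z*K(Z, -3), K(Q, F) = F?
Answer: -3724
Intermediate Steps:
V(U) = -9
C(Z) = -1 - 3*Z (C(Z) = -1 + Z*(-3) = -1 - 3*Z)
s = -⅔ (s = -1 - 3/(-9) = -1 - 3*(-⅑) = -1 + ⅓ = -⅔ ≈ -0.66667)
N(j, R) = -j/2
w = 532 (w = -½*68 - 1*(-566) = -34 + 566 = 532)
z(-7, -1)*w = -7*532 = -3724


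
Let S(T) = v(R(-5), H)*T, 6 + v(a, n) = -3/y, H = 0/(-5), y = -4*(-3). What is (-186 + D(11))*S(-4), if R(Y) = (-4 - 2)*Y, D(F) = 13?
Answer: -4325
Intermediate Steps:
y = 12
H = 0 (H = 0*(-⅕) = 0)
R(Y) = -6*Y
v(a, n) = -25/4 (v(a, n) = -6 - 3/12 = -6 - 3*1/12 = -6 - ¼ = -25/4)
S(T) = -25*T/4
(-186 + D(11))*S(-4) = (-186 + 13)*(-25/4*(-4)) = -173*25 = -4325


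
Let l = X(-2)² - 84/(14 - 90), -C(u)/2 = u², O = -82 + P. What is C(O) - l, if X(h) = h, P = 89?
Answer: -1959/19 ≈ -103.11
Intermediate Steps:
O = 7 (O = -82 + 89 = 7)
C(u) = -2*u²
l = 97/19 (l = (-2)² - 84/(14 - 90) = 4 - 84/(-76) = 4 - 84*(-1/76) = 4 + 21/19 = 97/19 ≈ 5.1053)
C(O) - l = -2*7² - 1*97/19 = -2*49 - 97/19 = -98 - 97/19 = -1959/19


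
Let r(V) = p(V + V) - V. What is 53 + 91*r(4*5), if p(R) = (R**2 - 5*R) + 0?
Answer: 125633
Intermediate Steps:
p(R) = R**2 - 5*R
r(V) = -V + 2*V*(-5 + 2*V) (r(V) = (V + V)*(-5 + (V + V)) - V = (2*V)*(-5 + 2*V) - V = 2*V*(-5 + 2*V) - V = -V + 2*V*(-5 + 2*V))
53 + 91*r(4*5) = 53 + 91*((4*5)*(-11 + 4*(4*5))) = 53 + 91*(20*(-11 + 4*20)) = 53 + 91*(20*(-11 + 80)) = 53 + 91*(20*69) = 53 + 91*1380 = 53 + 125580 = 125633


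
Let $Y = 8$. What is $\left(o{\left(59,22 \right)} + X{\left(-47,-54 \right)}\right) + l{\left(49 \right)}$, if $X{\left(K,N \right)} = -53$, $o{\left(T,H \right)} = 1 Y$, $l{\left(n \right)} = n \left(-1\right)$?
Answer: $-94$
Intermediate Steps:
$l{\left(n \right)} = - n$
$o{\left(T,H \right)} = 8$ ($o{\left(T,H \right)} = 1 \cdot 8 = 8$)
$\left(o{\left(59,22 \right)} + X{\left(-47,-54 \right)}\right) + l{\left(49 \right)} = \left(8 - 53\right) - 49 = -45 - 49 = -94$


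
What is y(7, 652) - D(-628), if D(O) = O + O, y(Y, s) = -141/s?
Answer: 818771/652 ≈ 1255.8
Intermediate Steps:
D(O) = 2*O
y(7, 652) - D(-628) = -141/652 - 2*(-628) = -141*1/652 - 1*(-1256) = -141/652 + 1256 = 818771/652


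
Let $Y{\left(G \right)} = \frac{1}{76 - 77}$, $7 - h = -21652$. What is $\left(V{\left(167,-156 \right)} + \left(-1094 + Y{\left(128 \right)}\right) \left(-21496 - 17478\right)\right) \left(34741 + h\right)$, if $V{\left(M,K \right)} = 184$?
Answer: $2406966669600$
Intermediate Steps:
$h = 21659$ ($h = 7 - -21652 = 7 + 21652 = 21659$)
$Y{\left(G \right)} = -1$ ($Y{\left(G \right)} = \frac{1}{-1} = -1$)
$\left(V{\left(167,-156 \right)} + \left(-1094 + Y{\left(128 \right)}\right) \left(-21496 - 17478\right)\right) \left(34741 + h\right) = \left(184 + \left(-1094 - 1\right) \left(-21496 - 17478\right)\right) \left(34741 + 21659\right) = \left(184 - -42676530\right) 56400 = \left(184 + 42676530\right) 56400 = 42676714 \cdot 56400 = 2406966669600$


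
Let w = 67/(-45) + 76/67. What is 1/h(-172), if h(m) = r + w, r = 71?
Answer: 3015/212996 ≈ 0.014155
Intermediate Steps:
w = -1069/3015 (w = 67*(-1/45) + 76*(1/67) = -67/45 + 76/67 = -1069/3015 ≈ -0.35456)
h(m) = 212996/3015 (h(m) = 71 - 1069/3015 = 212996/3015)
1/h(-172) = 1/(212996/3015) = 3015/212996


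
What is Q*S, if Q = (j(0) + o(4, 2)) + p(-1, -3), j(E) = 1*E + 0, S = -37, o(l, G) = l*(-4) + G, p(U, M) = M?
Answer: 629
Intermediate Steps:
o(l, G) = G - 4*l (o(l, G) = -4*l + G = G - 4*l)
j(E) = E (j(E) = E + 0 = E)
Q = -17 (Q = (0 + (2 - 4*4)) - 3 = (0 + (2 - 16)) - 3 = (0 - 14) - 3 = -14 - 3 = -17)
Q*S = -17*(-37) = 629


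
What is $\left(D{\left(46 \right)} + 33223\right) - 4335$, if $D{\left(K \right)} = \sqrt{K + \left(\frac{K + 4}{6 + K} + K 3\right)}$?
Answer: $28888 + \frac{\sqrt{125034}}{26} \approx 28902.0$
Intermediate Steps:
$D{\left(K \right)} = \sqrt{4 K + \frac{4 + K}{6 + K}}$ ($D{\left(K \right)} = \sqrt{K + \left(\frac{4 + K}{6 + K} + 3 K\right)} = \sqrt{K + \left(3 K + \frac{4 + K}{6 + K}\right)} = \sqrt{4 K + \frac{4 + K}{6 + K}}$)
$\left(D{\left(46 \right)} + 33223\right) - 4335 = \left(\sqrt{\frac{4 + 46 + 4 \cdot 46 \left(6 + 46\right)}{6 + 46}} + 33223\right) - 4335 = \left(\sqrt{\frac{4 + 46 + 4 \cdot 46 \cdot 52}{52}} + 33223\right) + \left(-14068 + 9733\right) = \left(\sqrt{\frac{4 + 46 + 9568}{52}} + 33223\right) - 4335 = \left(\sqrt{\frac{1}{52} \cdot 9618} + 33223\right) - 4335 = \left(\sqrt{\frac{4809}{26}} + 33223\right) - 4335 = \left(\frac{\sqrt{125034}}{26} + 33223\right) - 4335 = \left(33223 + \frac{\sqrt{125034}}{26}\right) - 4335 = 28888 + \frac{\sqrt{125034}}{26}$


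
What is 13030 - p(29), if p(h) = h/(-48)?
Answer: 625469/48 ≈ 13031.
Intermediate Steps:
p(h) = -h/48 (p(h) = h*(-1/48) = -h/48)
13030 - p(29) = 13030 - (-1)*29/48 = 13030 - 1*(-29/48) = 13030 + 29/48 = 625469/48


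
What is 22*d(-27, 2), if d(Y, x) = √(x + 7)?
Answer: 66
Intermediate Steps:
d(Y, x) = √(7 + x)
22*d(-27, 2) = 22*√(7 + 2) = 22*√9 = 22*3 = 66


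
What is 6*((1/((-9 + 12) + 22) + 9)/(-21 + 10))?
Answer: -1356/275 ≈ -4.9309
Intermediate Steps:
6*((1/((-9 + 12) + 22) + 9)/(-21 + 10)) = 6*((1/(3 + 22) + 9)/(-11)) = 6*((1/25 + 9)*(-1/11)) = 6*((226/25)*(-1/11)) = 6*(-226/275) = -1356/275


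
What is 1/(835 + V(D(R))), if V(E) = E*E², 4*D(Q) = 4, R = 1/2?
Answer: 1/836 ≈ 0.0011962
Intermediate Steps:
R = ½ ≈ 0.50000
D(Q) = 1 (D(Q) = (¼)*4 = 1)
V(E) = E³
1/(835 + V(D(R))) = 1/(835 + 1³) = 1/(835 + 1) = 1/836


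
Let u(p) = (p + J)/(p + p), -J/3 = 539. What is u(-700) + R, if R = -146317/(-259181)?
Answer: 115052311/51836200 ≈ 2.2195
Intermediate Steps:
J = -1617 (J = -3*539 = -1617)
u(p) = (-1617 + p)/(2*p) (u(p) = (p - 1617)/(p + p) = (-1617 + p)/((2*p)) = (-1617 + p)*(1/(2*p)) = (-1617 + p)/(2*p))
R = 146317/259181 (R = -146317*(-1/259181) = 146317/259181 ≈ 0.56454)
u(-700) + R = (1/2)*(-1617 - 700)/(-700) + 146317/259181 = (1/2)*(-1/700)*(-2317) + 146317/259181 = 331/200 + 146317/259181 = 115052311/51836200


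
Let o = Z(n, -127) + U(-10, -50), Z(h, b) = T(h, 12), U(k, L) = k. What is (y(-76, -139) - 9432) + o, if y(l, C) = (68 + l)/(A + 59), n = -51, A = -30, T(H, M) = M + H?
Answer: -274957/29 ≈ -9481.3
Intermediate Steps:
T(H, M) = H + M
Z(h, b) = 12 + h (Z(h, b) = h + 12 = 12 + h)
o = -49 (o = (12 - 51) - 10 = -39 - 10 = -49)
y(l, C) = 68/29 + l/29 (y(l, C) = (68 + l)/(-30 + 59) = (68 + l)/29 = (68 + l)*(1/29) = 68/29 + l/29)
(y(-76, -139) - 9432) + o = ((68/29 + (1/29)*(-76)) - 9432) - 49 = ((68/29 - 76/29) - 9432) - 49 = (-8/29 - 9432) - 49 = -273536/29 - 49 = -274957/29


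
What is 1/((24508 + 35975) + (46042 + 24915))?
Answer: 1/131440 ≈ 7.6080e-6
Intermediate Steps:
1/((24508 + 35975) + (46042 + 24915)) = 1/(60483 + 70957) = 1/131440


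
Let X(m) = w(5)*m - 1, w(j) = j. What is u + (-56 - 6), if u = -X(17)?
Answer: -146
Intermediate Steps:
X(m) = -1 + 5*m (X(m) = 5*m - 1 = -1 + 5*m)
u = -84 (u = -(-1 + 5*17) = -(-1 + 85) = -1*84 = -84)
u + (-56 - 6) = -84 + (-56 - 6) = -84 - 62 = -146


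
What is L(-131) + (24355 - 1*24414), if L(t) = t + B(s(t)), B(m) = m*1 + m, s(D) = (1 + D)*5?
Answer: -1490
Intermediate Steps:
s(D) = 5 + 5*D
B(m) = 2*m (B(m) = m + m = 2*m)
L(t) = 10 + 11*t (L(t) = t + 2*(5 + 5*t) = t + (10 + 10*t) = 10 + 11*t)
L(-131) + (24355 - 1*24414) = (10 + 11*(-131)) + (24355 - 1*24414) = (10 - 1441) + (24355 - 24414) = -1431 - 59 = -1490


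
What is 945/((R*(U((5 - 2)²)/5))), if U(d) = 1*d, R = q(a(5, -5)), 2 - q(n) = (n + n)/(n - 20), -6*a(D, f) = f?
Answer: 4025/16 ≈ 251.56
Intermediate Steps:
a(D, f) = -f/6
q(n) = 2 - 2*n/(-20 + n) (q(n) = 2 - (n + n)/(n - 20) = 2 - 2*n/(-20 + n))
R = 48/23 (R = -40/(-20 - ⅙*(-5)) = -40/(-20 + ⅚) = -40/(-115/6) = -40*(-6/115) = 48/23 ≈ 2.0870)
U(d) = d
945/((R*(U((5 - 2)²)/5))) = 945/((48*((5 - 2)²/5)/23)) = 945/((48*(3²*(⅕))/23)) = 945/((48*(9*(⅕))/23)) = 945/(((48/23)*(9/5))) = 945/(432/115) = 945*(115/432) = 4025/16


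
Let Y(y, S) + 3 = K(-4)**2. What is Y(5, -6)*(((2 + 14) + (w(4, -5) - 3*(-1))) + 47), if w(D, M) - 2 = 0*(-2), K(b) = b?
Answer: 884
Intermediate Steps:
w(D, M) = 2 (w(D, M) = 2 + 0*(-2) = 2 + 0 = 2)
Y(y, S) = 13 (Y(y, S) = -3 + (-4)**2 = -3 + 16 = 13)
Y(5, -6)*(((2 + 14) + (w(4, -5) - 3*(-1))) + 47) = 13*(((2 + 14) + (2 - 3*(-1))) + 47) = 13*((16 + (2 + 3)) + 47) = 13*((16 + 5) + 47) = 13*(21 + 47) = 13*68 = 884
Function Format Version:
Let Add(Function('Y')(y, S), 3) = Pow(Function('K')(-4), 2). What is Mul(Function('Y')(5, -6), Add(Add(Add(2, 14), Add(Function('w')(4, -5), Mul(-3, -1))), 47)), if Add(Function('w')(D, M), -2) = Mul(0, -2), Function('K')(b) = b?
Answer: 884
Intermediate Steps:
Function('w')(D, M) = 2 (Function('w')(D, M) = Add(2, Mul(0, -2)) = Add(2, 0) = 2)
Function('Y')(y, S) = 13 (Function('Y')(y, S) = Add(-3, Pow(-4, 2)) = Add(-3, 16) = 13)
Mul(Function('Y')(5, -6), Add(Add(Add(2, 14), Add(Function('w')(4, -5), Mul(-3, -1))), 47)) = Mul(13, Add(Add(Add(2, 14), Add(2, Mul(-3, -1))), 47)) = Mul(13, Add(Add(16, Add(2, 3)), 47)) = Mul(13, Add(Add(16, 5), 47)) = Mul(13, Add(21, 47)) = Mul(13, 68) = 884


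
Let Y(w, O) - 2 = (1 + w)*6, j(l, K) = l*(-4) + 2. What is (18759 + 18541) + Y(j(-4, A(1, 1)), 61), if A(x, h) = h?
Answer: 37416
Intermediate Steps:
j(l, K) = 2 - 4*l (j(l, K) = -4*l + 2 = 2 - 4*l)
Y(w, O) = 8 + 6*w (Y(w, O) = 2 + (1 + w)*6 = 2 + (6 + 6*w) = 8 + 6*w)
(18759 + 18541) + Y(j(-4, A(1, 1)), 61) = (18759 + 18541) + (8 + 6*(2 - 4*(-4))) = 37300 + (8 + 6*(2 + 16)) = 37300 + (8 + 6*18) = 37300 + (8 + 108) = 37300 + 116 = 37416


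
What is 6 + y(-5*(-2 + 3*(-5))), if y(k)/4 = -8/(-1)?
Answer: 38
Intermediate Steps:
y(k) = 32 (y(k) = 4*(-8/(-1)) = 4*(-8*(-1)) = 4*8 = 32)
6 + y(-5*(-2 + 3*(-5))) = 6 + 32 = 38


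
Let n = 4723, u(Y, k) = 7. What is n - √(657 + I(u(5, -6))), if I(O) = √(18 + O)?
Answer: 4723 - √662 ≈ 4697.3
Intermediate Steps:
n - √(657 + I(u(5, -6))) = 4723 - √(657 + √(18 + 7)) = 4723 - √(657 + √25) = 4723 - √(657 + 5) = 4723 - √662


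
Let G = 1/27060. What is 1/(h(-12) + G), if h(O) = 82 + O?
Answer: 27060/1894201 ≈ 0.014286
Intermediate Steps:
G = 1/27060 ≈ 3.6955e-5
1/(h(-12) + G) = 1/((82 - 12) + 1/27060) = 1/(70 + 1/27060) = 1/(1894201/27060) = 27060/1894201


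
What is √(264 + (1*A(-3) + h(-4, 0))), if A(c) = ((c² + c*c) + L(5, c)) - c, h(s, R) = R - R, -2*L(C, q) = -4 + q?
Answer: √1154/2 ≈ 16.985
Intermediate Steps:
L(C, q) = 2 - q/2 (L(C, q) = -(-4 + q)/2 = 2 - q/2)
h(s, R) = 0
A(c) = 2 + 2*c² - 3*c/2 (A(c) = ((c² + c*c) + (2 - c/2)) - c = ((c² + c²) + (2 - c/2)) - c = (2*c² + (2 - c/2)) - c = (2 + 2*c² - c/2) - c = 2 + 2*c² - 3*c/2)
√(264 + (1*A(-3) + h(-4, 0))) = √(264 + (1*(2 + 2*(-3)² - 3/2*(-3)) + 0)) = √(264 + (1*(2 + 2*9 + 9/2) + 0)) = √(264 + (1*(2 + 18 + 9/2) + 0)) = √(264 + (1*(49/2) + 0)) = √(264 + (49/2 + 0)) = √(264 + 49/2) = √(577/2) = √1154/2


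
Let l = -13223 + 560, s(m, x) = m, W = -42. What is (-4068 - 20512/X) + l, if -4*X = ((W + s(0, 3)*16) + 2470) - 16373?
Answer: -233395843/13945 ≈ -16737.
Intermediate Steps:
l = -12663
X = 13945/4 (X = -(((-42 + 0*16) + 2470) - 16373)/4 = -(((-42 + 0) + 2470) - 16373)/4 = -((-42 + 2470) - 16373)/4 = -(2428 - 16373)/4 = -¼*(-13945) = 13945/4 ≈ 3486.3)
(-4068 - 20512/X) + l = (-4068 - 20512/13945/4) - 12663 = (-4068 - 20512*4/13945) - 12663 = (-4068 - 82048/13945) - 12663 = -56810308/13945 - 12663 = -233395843/13945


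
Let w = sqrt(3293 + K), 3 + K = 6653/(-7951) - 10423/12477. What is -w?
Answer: -2*sqrt(8090567385792932913)/99204627 ≈ -57.344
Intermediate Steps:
K = -463496635/99204627 (K = -3 + (6653/(-7951) - 10423/12477) = -3 + (6653*(-1/7951) - 10423*1/12477) = -3 + (-6653/7951 - 10423/12477) = -3 - 165882754/99204627 = -463496635/99204627 ≈ -4.6721)
w = 2*sqrt(8090567385792932913)/99204627 (w = sqrt(3293 - 463496635/99204627) = sqrt(326217340076/99204627) = 2*sqrt(8090567385792932913)/99204627 ≈ 57.344)
-w = -2*sqrt(8090567385792932913)/99204627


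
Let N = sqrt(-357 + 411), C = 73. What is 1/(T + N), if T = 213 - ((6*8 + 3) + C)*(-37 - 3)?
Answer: 5173/26759875 - 3*sqrt(6)/26759875 ≈ 0.00019304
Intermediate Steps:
N = 3*sqrt(6) (N = sqrt(54) = 3*sqrt(6) ≈ 7.3485)
T = 5173 (T = 213 - ((6*8 + 3) + 73)*(-37 - 3) = 213 - ((48 + 3) + 73)*(-40) = 213 - (51 + 73)*(-40) = 213 - 124*(-40) = 213 - 1*(-4960) = 213 + 4960 = 5173)
1/(T + N) = 1/(5173 + 3*sqrt(6))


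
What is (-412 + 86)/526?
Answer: -163/263 ≈ -0.61977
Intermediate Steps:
(-412 + 86)/526 = -326*1/526 = -163/263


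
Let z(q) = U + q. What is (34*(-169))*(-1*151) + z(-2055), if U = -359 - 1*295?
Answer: 864937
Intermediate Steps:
U = -654 (U = -359 - 295 = -654)
z(q) = -654 + q
(34*(-169))*(-1*151) + z(-2055) = (34*(-169))*(-1*151) + (-654 - 2055) = -5746*(-151) - 2709 = 867646 - 2709 = 864937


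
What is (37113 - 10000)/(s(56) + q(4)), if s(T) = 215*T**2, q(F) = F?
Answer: 27113/674244 ≈ 0.040212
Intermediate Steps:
(37113 - 10000)/(s(56) + q(4)) = (37113 - 10000)/(215*56**2 + 4) = 27113/(215*3136 + 4) = 27113/(674240 + 4) = 27113/674244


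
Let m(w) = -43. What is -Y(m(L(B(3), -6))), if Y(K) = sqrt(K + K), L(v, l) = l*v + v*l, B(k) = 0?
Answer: -I*sqrt(86) ≈ -9.2736*I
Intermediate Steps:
L(v, l) = 2*l*v (L(v, l) = l*v + l*v = 2*l*v)
Y(K) = sqrt(2)*sqrt(K) (Y(K) = sqrt(2*K) = sqrt(2)*sqrt(K))
-Y(m(L(B(3), -6))) = -sqrt(2)*sqrt(-43) = -sqrt(2)*I*sqrt(43) = -I*sqrt(86)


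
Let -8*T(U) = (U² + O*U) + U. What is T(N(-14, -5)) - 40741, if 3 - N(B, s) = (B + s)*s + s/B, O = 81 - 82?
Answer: -65553737/1568 ≈ -41807.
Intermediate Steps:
O = -1
N(B, s) = 3 - s/B - s*(B + s) (N(B, s) = 3 - ((B + s)*s + s/B) = 3 - (s*(B + s) + s/B) = 3 - (s/B + s*(B + s)) = 3 + (-s/B - s*(B + s)) = 3 - s/B - s*(B + s))
T(U) = -U²/8 (T(U) = -((U² - U) + U)/8 = -U²/8)
T(N(-14, -5)) - 40741 = -(3 - 1*(-5)² - 1*(-14)*(-5) - 1*(-5)/(-14))²/8 - 40741 = -(3 - 1*25 - 70 - 1*(-5)*(-1/14))²/8 - 40741 = -(3 - 25 - 70 - 5/14)²/8 - 40741 = -(-1293/14)²/8 - 40741 = -⅛*1671849/196 - 40741 = -1671849/1568 - 40741 = -65553737/1568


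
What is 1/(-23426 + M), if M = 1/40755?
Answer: -40755/954726629 ≈ -4.2688e-5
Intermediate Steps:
M = 1/40755 ≈ 2.4537e-5
1/(-23426 + M) = 1/(-23426 + 1/40755) = 1/(-954726629/40755) = -40755/954726629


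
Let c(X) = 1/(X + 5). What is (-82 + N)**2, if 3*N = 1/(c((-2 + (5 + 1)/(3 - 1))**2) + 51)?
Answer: 633629584/94249 ≈ 6722.9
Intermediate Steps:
c(X) = 1/(5 + X)
N = 2/307 (N = 1/(3*(1/(5 + (-2 + (5 + 1)/(3 - 1))**2) + 51)) = 1/(3*(1/(5 + (-2 + 6/2)**2) + 51)) = 1/(3*(1/(5 + (-2 + 6*(1/2))**2) + 51)) = 1/(3*(1/(5 + (-2 + 3)**2) + 51)) = 1/(3*(1/(5 + 1**2) + 51)) = 1/(3*(1/(5 + 1) + 51)) = 1/(3*(1/6 + 51)) = 1/(3*(307/6)) = (1/3)*(6/307) = 2/307 ≈ 0.0065147)
(-82 + N)**2 = (-82 + 2/307)**2 = (-25172/307)**2 = 633629584/94249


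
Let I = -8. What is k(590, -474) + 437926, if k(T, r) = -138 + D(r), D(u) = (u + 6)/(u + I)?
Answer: 105507142/241 ≈ 4.3779e+5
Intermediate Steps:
D(u) = (6 + u)/(-8 + u) (D(u) = (u + 6)/(u - 8) = (6 + u)/(-8 + u))
k(T, r) = -138 + (6 + r)/(-8 + r)
k(590, -474) + 437926 = (1110 - 137*(-474))/(-8 - 474) + 437926 = (1110 + 64938)/(-482) + 437926 = -1/482*66048 + 437926 = -33024/241 + 437926 = 105507142/241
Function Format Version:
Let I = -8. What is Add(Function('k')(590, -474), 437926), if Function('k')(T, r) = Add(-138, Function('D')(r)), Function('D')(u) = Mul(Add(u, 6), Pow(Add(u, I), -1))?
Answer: Rational(105507142, 241) ≈ 4.3779e+5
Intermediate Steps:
Function('D')(u) = Mul(Pow(Add(-8, u), -1), Add(6, u)) (Function('D')(u) = Mul(Add(u, 6), Pow(Add(u, -8), -1)) = Mul(Add(6, u), Pow(Add(-8, u), -1)) = Mul(Pow(Add(-8, u), -1), Add(6, u)))
Function('k')(T, r) = Add(-138, Mul(Pow(Add(-8, r), -1), Add(6, r)))
Add(Function('k')(590, -474), 437926) = Add(Mul(Pow(Add(-8, -474), -1), Add(1110, Mul(-137, -474))), 437926) = Add(Mul(Pow(-482, -1), Add(1110, 64938)), 437926) = Add(Mul(Rational(-1, 482), 66048), 437926) = Add(Rational(-33024, 241), 437926) = Rational(105507142, 241)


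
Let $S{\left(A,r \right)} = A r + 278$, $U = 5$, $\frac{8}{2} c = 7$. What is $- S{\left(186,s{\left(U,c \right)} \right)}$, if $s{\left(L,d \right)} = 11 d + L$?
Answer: $- \frac{9577}{2} \approx -4788.5$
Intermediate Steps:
$c = \frac{7}{4}$ ($c = \frac{1}{4} \cdot 7 = \frac{7}{4} \approx 1.75$)
$s{\left(L,d \right)} = L + 11 d$
$S{\left(A,r \right)} = 278 + A r$
$- S{\left(186,s{\left(U,c \right)} \right)} = - (278 + 186 \left(5 + 11 \cdot \frac{7}{4}\right)) = - (278 + 186 \left(5 + \frac{77}{4}\right)) = - (278 + 186 \cdot \frac{97}{4}) = - (278 + \frac{9021}{2}) = \left(-1\right) \frac{9577}{2} = - \frac{9577}{2}$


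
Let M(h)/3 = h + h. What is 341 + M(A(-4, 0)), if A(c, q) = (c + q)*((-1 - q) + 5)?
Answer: 245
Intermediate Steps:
A(c, q) = (4 - q)*(c + q) (A(c, q) = (c + q)*(4 - q) = (4 - q)*(c + q))
M(h) = 6*h (M(h) = 3*(h + h) = 3*(2*h) = 6*h)
341 + M(A(-4, 0)) = 341 + 6*(-1*0² + 4*(-4) + 4*0 - 1*(-4)*0) = 341 + 6*(-1*0 - 16 + 0 + 0) = 341 + 6*(0 - 16 + 0 + 0) = 341 + 6*(-16) = 341 - 96 = 245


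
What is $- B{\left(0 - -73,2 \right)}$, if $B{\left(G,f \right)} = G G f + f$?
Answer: $-10660$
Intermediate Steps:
$B{\left(G,f \right)} = f + f G^{2}$ ($B{\left(G,f \right)} = G^{2} f + f = f G^{2} + f = f + f G^{2}$)
$- B{\left(0 - -73,2 \right)} = - 2 \left(1 + \left(0 - -73\right)^{2}\right) = - 2 \left(1 + \left(0 + 73\right)^{2}\right) = - 2 \left(1 + 73^{2}\right) = - 2 \left(1 + 5329\right) = - 2 \cdot 5330 = \left(-1\right) 10660 = -10660$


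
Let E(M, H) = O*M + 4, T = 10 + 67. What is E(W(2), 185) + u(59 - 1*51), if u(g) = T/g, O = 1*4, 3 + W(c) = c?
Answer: 77/8 ≈ 9.6250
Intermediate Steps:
W(c) = -3 + c
T = 77
O = 4
u(g) = 77/g
E(M, H) = 4 + 4*M (E(M, H) = 4*M + 4 = 4 + 4*M)
E(W(2), 185) + u(59 - 1*51) = (4 + 4*(-3 + 2)) + 77/(59 - 1*51) = (4 + 4*(-1)) + 77/(59 - 51) = (4 - 4) + 77/8 = 0 + 77*(⅛) = 0 + 77/8 = 77/8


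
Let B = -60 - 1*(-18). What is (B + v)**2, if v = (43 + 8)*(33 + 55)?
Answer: 19766916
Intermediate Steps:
v = 4488 (v = 51*88 = 4488)
B = -42 (B = -60 + 18 = -42)
(B + v)**2 = (-42 + 4488)**2 = 4446**2 = 19766916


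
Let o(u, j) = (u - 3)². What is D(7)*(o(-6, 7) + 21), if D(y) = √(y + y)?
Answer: 102*√14 ≈ 381.65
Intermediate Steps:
o(u, j) = (-3 + u)²
D(y) = √2*√y (D(y) = √(2*y) = √2*√y)
D(7)*(o(-6, 7) + 21) = (√2*√7)*((-3 - 6)² + 21) = √14*((-9)² + 21) = √14*(81 + 21) = √14*102 = 102*√14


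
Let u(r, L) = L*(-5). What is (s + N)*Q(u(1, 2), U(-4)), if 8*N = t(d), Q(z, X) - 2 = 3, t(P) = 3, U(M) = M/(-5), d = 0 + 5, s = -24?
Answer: -945/8 ≈ -118.13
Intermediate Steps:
u(r, L) = -5*L
d = 5
U(M) = -M/5 (U(M) = M*(-1/5) = -M/5)
Q(z, X) = 5 (Q(z, X) = 2 + 3 = 5)
N = 3/8 (N = (1/8)*3 = 3/8 ≈ 0.37500)
(s + N)*Q(u(1, 2), U(-4)) = (-24 + 3/8)*5 = -189/8*5 = -945/8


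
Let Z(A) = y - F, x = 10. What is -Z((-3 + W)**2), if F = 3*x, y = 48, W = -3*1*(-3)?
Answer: -18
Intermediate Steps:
W = 9 (W = -3*(-3) = 9)
F = 30 (F = 3*10 = 30)
Z(A) = 18 (Z(A) = 48 - 1*30 = 48 - 30 = 18)
-Z((-3 + W)**2) = -1*18 = -18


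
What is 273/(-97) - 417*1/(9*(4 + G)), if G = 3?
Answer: -19216/2037 ≈ -9.4335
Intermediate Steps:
273/(-97) - 417*1/(9*(4 + G)) = 273/(-97) - 417*1/(9*(4 + 3)) = 273*(-1/97) - 417/(7*9) = -273/97 - 417/63 = -273/97 - 417*1/63 = -273/97 - 139/21 = -19216/2037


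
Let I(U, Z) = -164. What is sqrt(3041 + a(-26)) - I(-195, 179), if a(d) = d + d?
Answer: 164 + 7*sqrt(61) ≈ 218.67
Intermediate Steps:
a(d) = 2*d
sqrt(3041 + a(-26)) - I(-195, 179) = sqrt(3041 + 2*(-26)) - 1*(-164) = sqrt(3041 - 52) + 164 = sqrt(2989) + 164 = 7*sqrt(61) + 164 = 164 + 7*sqrt(61)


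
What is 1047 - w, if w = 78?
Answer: 969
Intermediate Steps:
1047 - w = 1047 - 1*78 = 1047 - 78 = 969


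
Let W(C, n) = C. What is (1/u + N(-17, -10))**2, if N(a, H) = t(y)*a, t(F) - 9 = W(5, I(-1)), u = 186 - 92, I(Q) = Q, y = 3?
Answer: 500461641/8836 ≈ 56639.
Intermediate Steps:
u = 94
t(F) = 14 (t(F) = 9 + 5 = 14)
N(a, H) = 14*a
(1/u + N(-17, -10))**2 = (1/94 + 14*(-17))**2 = (1/94 - 238)**2 = (-22371/94)**2 = 500461641/8836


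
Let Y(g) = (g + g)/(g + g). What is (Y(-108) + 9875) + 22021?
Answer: 31897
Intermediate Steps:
Y(g) = 1 (Y(g) = (2*g)/((2*g)) = (2*g)*(1/(2*g)) = 1)
(Y(-108) + 9875) + 22021 = (1 + 9875) + 22021 = 9876 + 22021 = 31897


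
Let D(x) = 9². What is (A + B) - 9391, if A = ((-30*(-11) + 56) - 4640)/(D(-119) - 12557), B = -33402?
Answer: -266940607/6238 ≈ -42793.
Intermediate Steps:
D(x) = 81
A = 2127/6238 (A = ((-30*(-11) + 56) - 4640)/(81 - 12557) = ((330 + 56) - 4640)/(-12476) = (386 - 4640)*(-1/12476) = -4254*(-1/12476) = 2127/6238 ≈ 0.34097)
(A + B) - 9391 = (2127/6238 - 33402) - 9391 = -208359549/6238 - 9391 = -266940607/6238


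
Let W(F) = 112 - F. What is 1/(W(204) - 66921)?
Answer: -1/67013 ≈ -1.4922e-5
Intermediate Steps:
1/(W(204) - 66921) = 1/((112 - 1*204) - 66921) = 1/((112 - 204) - 66921) = 1/(-92 - 66921) = 1/(-67013) = -1/67013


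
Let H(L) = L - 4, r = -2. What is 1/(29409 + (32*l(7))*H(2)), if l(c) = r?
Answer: 1/29537 ≈ 3.3856e-5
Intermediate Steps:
l(c) = -2
H(L) = -4 + L
1/(29409 + (32*l(7))*H(2)) = 1/(29409 + (32*(-2))*(-4 + 2)) = 1/(29409 - 64*(-2)) = 1/(29409 + 128) = 1/29537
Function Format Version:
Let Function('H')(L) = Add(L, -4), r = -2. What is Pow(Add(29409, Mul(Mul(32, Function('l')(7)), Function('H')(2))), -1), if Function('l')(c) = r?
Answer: Rational(1, 29537) ≈ 3.3856e-5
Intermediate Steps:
Function('l')(c) = -2
Function('H')(L) = Add(-4, L)
Pow(Add(29409, Mul(Mul(32, Function('l')(7)), Function('H')(2))), -1) = Pow(Add(29409, Mul(Mul(32, -2), Add(-4, 2))), -1) = Pow(Add(29409, Mul(-64, -2)), -1) = Pow(Add(29409, 128), -1) = Pow(29537, -1) = Rational(1, 29537)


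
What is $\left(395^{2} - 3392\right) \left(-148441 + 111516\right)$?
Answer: $-5635973525$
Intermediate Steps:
$\left(395^{2} - 3392\right) \left(-148441 + 111516\right) = \left(156025 - 3392\right) \left(-36925\right) = 152633 \left(-36925\right) = -5635973525$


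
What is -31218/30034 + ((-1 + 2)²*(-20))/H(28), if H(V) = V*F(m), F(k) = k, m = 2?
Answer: -293611/210238 ≈ -1.3966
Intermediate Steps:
H(V) = 2*V (H(V) = V*2 = 2*V)
-31218/30034 + ((-1 + 2)²*(-20))/H(28) = -31218/30034 + ((-1 + 2)²*(-20))/((2*28)) = -31218*1/30034 + (1²*(-20))/56 = -15609/15017 + (1*(-20))*(1/56) = -15609/15017 - 20*1/56 = -15609/15017 - 5/14 = -293611/210238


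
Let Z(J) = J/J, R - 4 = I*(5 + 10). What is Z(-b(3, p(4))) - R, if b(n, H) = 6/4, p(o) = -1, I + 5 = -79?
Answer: 1257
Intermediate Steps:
I = -84 (I = -5 - 79 = -84)
b(n, H) = 3/2 (b(n, H) = 6*(¼) = 3/2)
R = -1256 (R = 4 - 84*(5 + 10) = 4 - 84*15 = 4 - 1260 = -1256)
Z(J) = 1
Z(-b(3, p(4))) - R = 1 - 1*(-1256) = 1 + 1256 = 1257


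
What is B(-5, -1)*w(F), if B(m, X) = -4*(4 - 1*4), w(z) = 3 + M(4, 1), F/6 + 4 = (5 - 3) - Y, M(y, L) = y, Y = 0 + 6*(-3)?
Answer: 0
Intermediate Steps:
Y = -18 (Y = 0 - 18 = -18)
F = 96 (F = -24 + 6*((5 - 3) - 1*(-18)) = -24 + 6*(2 + 18) = -24 + 6*20 = -24 + 120 = 96)
w(z) = 7 (w(z) = 3 + 4 = 7)
B(m, X) = 0 (B(m, X) = -4*(4 - 4) = -4*0 = 0)
B(-5, -1)*w(F) = 0*7 = 0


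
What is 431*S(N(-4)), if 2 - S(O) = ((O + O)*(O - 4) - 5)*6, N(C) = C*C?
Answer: -979232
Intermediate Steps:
N(C) = C²
S(O) = 32 - 12*O*(-4 + O) (S(O) = 2 - ((O + O)*(O - 4) - 5)*6 = 2 - ((2*O)*(-4 + O) - 5)*6 = 2 - (2*O*(-4 + O) - 5)*6 = 2 - (-5 + 2*O*(-4 + O))*6 = 2 - (-30 + 12*O*(-4 + O)) = 2 + (30 - 12*O*(-4 + O)) = 32 - 12*O*(-4 + O))
431*S(N(-4)) = 431*(32 - 12*((-4)²)² + 48*(-4)²) = 431*(32 - 12*16² + 48*16) = 431*(32 - 12*256 + 768) = 431*(32 - 3072 + 768) = 431*(-2272) = -979232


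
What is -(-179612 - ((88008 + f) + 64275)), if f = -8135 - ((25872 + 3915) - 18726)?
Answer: 312699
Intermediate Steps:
f = -19196 (f = -8135 - (29787 - 18726) = -8135 - 1*11061 = -8135 - 11061 = -19196)
-(-179612 - ((88008 + f) + 64275)) = -(-179612 - ((88008 - 19196) + 64275)) = -(-179612 - (68812 + 64275)) = -(-179612 - 1*133087) = -(-179612 - 133087) = -1*(-312699) = 312699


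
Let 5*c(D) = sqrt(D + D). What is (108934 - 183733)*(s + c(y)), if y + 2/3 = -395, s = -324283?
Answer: 24256044117 - 24933*I*sqrt(7122)/5 ≈ 2.4256e+10 - 4.2083e+5*I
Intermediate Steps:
y = -1187/3 (y = -2/3 - 395 = -1187/3 ≈ -395.67)
c(D) = sqrt(2)*sqrt(D)/5 (c(D) = sqrt(D + D)/5 = sqrt(2*D)/5 = (sqrt(2)*sqrt(D))/5 = sqrt(2)*sqrt(D)/5)
(108934 - 183733)*(s + c(y)) = (108934 - 183733)*(-324283 + sqrt(2)*sqrt(-1187/3)/5) = -74799*(-324283 + sqrt(2)*(I*sqrt(3561)/3)/5) = -74799*(-324283 + I*sqrt(7122)/15) = 24256044117 - 24933*I*sqrt(7122)/5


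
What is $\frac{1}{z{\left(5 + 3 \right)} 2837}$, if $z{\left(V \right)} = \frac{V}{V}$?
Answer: $\frac{1}{2837} \approx 0.00035249$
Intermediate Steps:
$z{\left(V \right)} = 1$
$\frac{1}{z{\left(5 + 3 \right)} 2837} = \frac{1}{1 \cdot 2837} = \frac{1}{2837}$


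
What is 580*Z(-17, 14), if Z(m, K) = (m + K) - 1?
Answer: -2320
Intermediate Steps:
Z(m, K) = -1 + K + m (Z(m, K) = (K + m) - 1 = -1 + K + m)
580*Z(-17, 14) = 580*(-1 + 14 - 17) = 580*(-4) = -2320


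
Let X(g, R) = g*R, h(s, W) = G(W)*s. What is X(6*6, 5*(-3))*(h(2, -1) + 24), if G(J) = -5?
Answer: -7560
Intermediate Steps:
h(s, W) = -5*s
X(g, R) = R*g
X(6*6, 5*(-3))*(h(2, -1) + 24) = ((5*(-3))*(6*6))*(-5*2 + 24) = (-15*36)*(-10 + 24) = -540*14 = -7560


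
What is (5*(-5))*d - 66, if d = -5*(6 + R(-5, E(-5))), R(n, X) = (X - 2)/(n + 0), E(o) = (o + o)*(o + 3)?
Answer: 234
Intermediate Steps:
E(o) = 2*o*(3 + o) (E(o) = (2*o)*(3 + o) = 2*o*(3 + o))
R(n, X) = (-2 + X)/n
d = -12 (d = -5*(6 + (-2 + 2*(-5)*(3 - 5))/(-5)) = -5*(6 - (-2 + 2*(-5)*(-2))/5) = -5*(6 - (-2 + 20)/5) = -5*(6 - ⅕*18) = -5*(6 - 18/5) = -5*12/5 = -12)
(5*(-5))*d - 66 = (5*(-5))*(-12) - 66 = -25*(-12) - 66 = 300 - 66 = 234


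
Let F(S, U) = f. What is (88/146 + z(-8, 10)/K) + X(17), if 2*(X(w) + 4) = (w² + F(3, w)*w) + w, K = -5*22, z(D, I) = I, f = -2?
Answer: 106407/803 ≈ 132.51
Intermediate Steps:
F(S, U) = -2
K = -110
X(w) = -4 + w²/2 - w/2 (X(w) = -4 + ((w² - 2*w) + w)/2 = -4 + (w² - w)/2 = -4 + (w²/2 - w/2) = -4 + w²/2 - w/2)
(88/146 + z(-8, 10)/K) + X(17) = (88/146 + 10/(-110)) + (-4 + (½)*17² - ½*17) = (88*(1/146) + 10*(-1/110)) + (-4 + (½)*289 - 17/2) = (44/73 - 1/11) + (-4 + 289/2 - 17/2) = 411/803 + 132 = 106407/803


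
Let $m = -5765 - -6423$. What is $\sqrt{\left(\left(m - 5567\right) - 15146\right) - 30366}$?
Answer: $49 i \sqrt{21} \approx 224.55 i$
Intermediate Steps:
$m = 658$ ($m = -5765 + 6423 = 658$)
$\sqrt{\left(\left(m - 5567\right) - 15146\right) - 30366} = \sqrt{\left(\left(658 - 5567\right) - 15146\right) - 30366} = \sqrt{\left(-4909 - 15146\right) - 30366} = \sqrt{-20055 - 30366} = \sqrt{-50421} = 49 i \sqrt{21}$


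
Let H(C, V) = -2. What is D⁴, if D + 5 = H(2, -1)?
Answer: 2401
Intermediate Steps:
D = -7 (D = -5 - 2 = -7)
D⁴ = (-7)⁴ = 2401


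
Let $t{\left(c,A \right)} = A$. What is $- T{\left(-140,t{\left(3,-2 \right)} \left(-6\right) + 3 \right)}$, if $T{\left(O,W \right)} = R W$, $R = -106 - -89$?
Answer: $255$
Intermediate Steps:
$R = -17$ ($R = -106 + 89 = -17$)
$T{\left(O,W \right)} = - 17 W$
$- T{\left(-140,t{\left(3,-2 \right)} \left(-6\right) + 3 \right)} = - \left(-17\right) \left(\left(-2\right) \left(-6\right) + 3\right) = - \left(-17\right) \left(12 + 3\right) = - \left(-17\right) 15 = \left(-1\right) \left(-255\right) = 255$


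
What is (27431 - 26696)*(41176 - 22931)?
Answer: 13410075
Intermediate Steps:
(27431 - 26696)*(41176 - 22931) = 735*18245 = 13410075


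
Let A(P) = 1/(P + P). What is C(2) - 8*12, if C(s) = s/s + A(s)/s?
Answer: -759/8 ≈ -94.875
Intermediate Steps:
A(P) = 1/(2*P)
C(s) = 1 + 1/(2*s**2) (C(s) = s/s + (1/(2*s))/s = 1 + 1/(2*s**2))
C(2) - 8*12 = (1 + (1/2)/2**2) - 8*12 = (1 + (1/2)*(1/4)) - 96 = (1 + 1/8) - 96 = 9/8 - 96 = -759/8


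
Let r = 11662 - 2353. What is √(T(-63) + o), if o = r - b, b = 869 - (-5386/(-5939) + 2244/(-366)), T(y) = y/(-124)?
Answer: √4255684254427460593/22461298 ≈ 91.844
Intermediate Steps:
T(y) = -y/124 (T(y) = y*(-1/124) = -y/124)
b = 316713091/362279 (b = 869 - (-5386*(-1/5939) + 2244*(-1/366)) = 869 - (5386/5939 - 374/61) = 869 - 1*(-1892640/362279) = 869 + 1892640/362279 = 316713091/362279 ≈ 874.22)
r = 9309
o = 3055742120/362279 (o = 9309 - 1*316713091/362279 = 9309 - 316713091/362279 = 3055742120/362279 ≈ 8434.8)
√(T(-63) + o) = √(-1/124*(-63) + 3055742120/362279) = √(63/124 + 3055742120/362279) = √(378934846457/44922596) = √4255684254427460593/22461298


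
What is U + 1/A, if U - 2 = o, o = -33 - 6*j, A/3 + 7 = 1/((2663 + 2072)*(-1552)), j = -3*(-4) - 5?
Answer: -11272936699/154323123 ≈ -73.048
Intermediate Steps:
j = 7 (j = 12 - 5 = 7)
A = -154323123/7348720 (A = -21 + 3*(1/((2663 + 2072)*(-1552))) = -21 + 3*(-1/1552/4735) = -21 + 3*((1/4735)*(-1/1552)) = -21 + 3*(-1/7348720) = -21 - 3/7348720 = -154323123/7348720 ≈ -21.000)
o = -75 (o = -33 - 6*7 = -33 - 42 = -75)
U = -73 (U = 2 - 75 = -73)
U + 1/A = -73 + 1/(-154323123/7348720) = -73 - 7348720/154323123 = -11272936699/154323123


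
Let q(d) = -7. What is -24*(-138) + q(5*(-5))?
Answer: 3305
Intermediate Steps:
-24*(-138) + q(5*(-5)) = -24*(-138) - 7 = 3312 - 7 = 3305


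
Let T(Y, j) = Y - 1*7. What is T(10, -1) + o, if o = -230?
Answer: -227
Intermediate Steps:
T(Y, j) = -7 + Y (T(Y, j) = Y - 7 = -7 + Y)
T(10, -1) + o = (-7 + 10) - 230 = 3 - 230 = -227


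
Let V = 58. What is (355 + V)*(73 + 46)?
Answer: 49147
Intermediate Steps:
(355 + V)*(73 + 46) = (355 + 58)*(73 + 46) = 413*119 = 49147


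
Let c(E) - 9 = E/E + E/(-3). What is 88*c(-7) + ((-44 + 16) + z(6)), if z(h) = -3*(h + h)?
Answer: 3064/3 ≈ 1021.3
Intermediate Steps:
z(h) = -6*h
c(E) = 10 - E/3 (c(E) = 9 + (E/E + E/(-3)) = 9 + (1 + E*(-⅓)) = 9 + (1 - E/3) = 10 - E/3)
88*c(-7) + ((-44 + 16) + z(6)) = 88*(10 - ⅓*(-7)) + ((-44 + 16) - 6*6) = 88*(10 + 7/3) + (-28 - 36) = 88*(37/3) - 64 = 3256/3 - 64 = 3064/3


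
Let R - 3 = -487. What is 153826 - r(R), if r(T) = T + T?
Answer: 154794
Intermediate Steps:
R = -484 (R = 3 - 487 = -484)
r(T) = 2*T
153826 - r(R) = 153826 - 2*(-484) = 153826 - 1*(-968) = 153826 + 968 = 154794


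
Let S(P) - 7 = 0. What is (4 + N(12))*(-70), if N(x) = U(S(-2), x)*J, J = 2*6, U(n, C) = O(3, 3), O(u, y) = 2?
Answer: -1960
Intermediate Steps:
S(P) = 7 (S(P) = 7 + 0 = 7)
U(n, C) = 2
J = 12
N(x) = 24 (N(x) = 2*12 = 24)
(4 + N(12))*(-70) = (4 + 24)*(-70) = 28*(-70) = -1960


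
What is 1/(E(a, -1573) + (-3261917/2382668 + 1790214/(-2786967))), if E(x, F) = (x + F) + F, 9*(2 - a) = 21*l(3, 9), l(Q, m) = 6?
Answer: -2213472362652/6994597834803913 ≈ -0.00031645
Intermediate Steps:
a = -12 (a = 2 - 7*6/3 = 2 - ⅑*126 = 2 - 14 = -12)
E(x, F) = x + 2*F (E(x, F) = (F + x) + F = x + 2*F)
1/(E(a, -1573) + (-3261917/2382668 + 1790214/(-2786967))) = 1/((-12 + 2*(-1573)) + (-3261917/2382668 + 1790214/(-2786967))) = 1/((-12 - 3146) + (-3261917*1/2382668 + 1790214*(-1/2786967))) = 1/(-3158 + (-3261917/2382668 - 596738/928989)) = 1/(-3158 - 4452113548897/2213472362652) = 1/(-6994597834803913/2213472362652) = -2213472362652/6994597834803913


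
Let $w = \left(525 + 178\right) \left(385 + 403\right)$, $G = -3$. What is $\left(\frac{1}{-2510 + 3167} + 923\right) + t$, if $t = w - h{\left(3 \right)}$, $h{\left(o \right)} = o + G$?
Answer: $\frac{364560760}{657} \approx 5.5489 \cdot 10^{5}$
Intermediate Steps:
$w = 553964$ ($w = 703 \cdot 788 = 553964$)
$h{\left(o \right)} = -3 + o$ ($h{\left(o \right)} = o - 3 = -3 + o$)
$t = 553964$ ($t = 553964 - \left(-3 + 3\right) = 553964 - 0 = 553964 + 0 = 553964$)
$\left(\frac{1}{-2510 + 3167} + 923\right) + t = \left(\frac{1}{-2510 + 3167} + 923\right) + 553964 = \left(\frac{1}{657} + 923\right) + 553964 = \frac{606412}{657} + 553964 = \frac{364560760}{657}$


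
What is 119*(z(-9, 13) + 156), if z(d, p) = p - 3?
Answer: 19754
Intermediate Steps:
z(d, p) = -3 + p
119*(z(-9, 13) + 156) = 119*((-3 + 13) + 156) = 119*(10 + 156) = 119*166 = 19754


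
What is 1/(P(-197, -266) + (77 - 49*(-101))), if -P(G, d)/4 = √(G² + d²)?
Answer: 2513/11753818 + √109565/5876909 ≈ 0.00027013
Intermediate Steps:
P(G, d) = -4*√(G² + d²)
1/(P(-197, -266) + (77 - 49*(-101))) = 1/(-4*√((-197)² + (-266)²) + (77 - 49*(-101))) = 1/(-4*√(38809 + 70756) + (77 + 4949)) = 1/(-4*√109565 + 5026) = 1/(5026 - 4*√109565)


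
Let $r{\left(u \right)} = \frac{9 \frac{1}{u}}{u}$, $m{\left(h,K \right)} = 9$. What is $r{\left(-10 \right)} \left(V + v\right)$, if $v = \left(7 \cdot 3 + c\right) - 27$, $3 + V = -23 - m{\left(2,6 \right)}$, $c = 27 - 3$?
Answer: $- \frac{153}{100} \approx -1.53$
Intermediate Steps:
$c = 24$ ($c = 27 - 3 = 24$)
$V = -35$ ($V = -3 - 32 = -35$)
$r{\left(u \right)} = \frac{9}{u^{2}}$
$v = 18$ ($v = \left(7 \cdot 3 + 24\right) - 27 = \left(21 + 24\right) - 27 = 45 - 27 = 18$)
$r{\left(-10 \right)} \left(V + v\right) = \frac{9}{100} \left(-35 + 18\right) = 9 \cdot \frac{1}{100} \left(-17\right) = \frac{9}{100} \left(-17\right) = - \frac{153}{100}$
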